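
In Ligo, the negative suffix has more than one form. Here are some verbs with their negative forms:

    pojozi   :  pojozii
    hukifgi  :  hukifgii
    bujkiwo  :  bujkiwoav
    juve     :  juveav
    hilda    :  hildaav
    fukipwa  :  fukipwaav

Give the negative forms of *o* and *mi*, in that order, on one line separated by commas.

The alternation tracks the last vowel of the stem — -i when the last vowel of the stem is a high vowel (*pojozi*, *hukifgi*); -av when the last vowel of the stem is a non-high vowel (*bujkiwo*, *juve*, *hilda*, *fukipwa*).
*o*: last vowel = /o/, a non-high vowel → -av → *oav*.
Since the last vowel of *mi* is /i/ (a high vowel), it takes -i, giving *mii*.

oav, mii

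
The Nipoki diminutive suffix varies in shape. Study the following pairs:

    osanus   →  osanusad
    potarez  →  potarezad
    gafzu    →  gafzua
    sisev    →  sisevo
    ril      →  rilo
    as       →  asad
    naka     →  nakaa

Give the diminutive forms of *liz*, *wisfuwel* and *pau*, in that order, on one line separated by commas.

lizad, wisfuwelo, paua

The alternation tracks the final sound of the stem — -ad when the stem ends in a sibilant (*osanus*, *potarez*, *as*); -o when the stem ends in a non-sibilant consonant (*sisev*, *ril*); -a when the stem ends in a vowel (*gafzu*, *naka*).
The final sound of *liz* is /z/, which is a sibilant, so the suffix is -ad, giving *lizad*.
The final sound of *wisfuwel* is /l/, which is a non-sibilant consonant, so the suffix is -o, giving *wisfuwelo*.
The final sound of *pau* is /u/, which is a vowel, so the suffix is -a, giving *paua*.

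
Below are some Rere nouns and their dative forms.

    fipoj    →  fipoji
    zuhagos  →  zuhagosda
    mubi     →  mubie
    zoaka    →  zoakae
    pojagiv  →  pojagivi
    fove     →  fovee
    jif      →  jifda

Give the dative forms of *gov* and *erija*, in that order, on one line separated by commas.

govi, erijae

The pattern is voicing of the final sound: -da when the stem ends in a voiceless consonant (*zuhagos*, *jif*); -i when the stem ends in a voiced consonant (*fipoj*, *pojagiv*); -e when the stem ends in a vowel (*mubi*, *zoaka*, *fove*).
*gov* — final sound /v/ (a voiced consonant) → -i → *govi*.
*erija* — final sound /a/ (a vowel) → -e → *erijae*.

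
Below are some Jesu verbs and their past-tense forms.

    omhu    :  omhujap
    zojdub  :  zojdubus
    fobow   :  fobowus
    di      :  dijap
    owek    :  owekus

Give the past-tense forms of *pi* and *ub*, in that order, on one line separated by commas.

pijap, ubus

The suffix is conditioned by the final sound: -us when the stem ends in a consonant (*zojdub*, *fobow*, *owek*); -jap when the stem ends in a vowel (*omhu*, *di*).
*pi*: final sound = /i/, a vowel → -jap → *pijap*.
*ub*: final sound = /b/, a consonant → -us → *ubus*.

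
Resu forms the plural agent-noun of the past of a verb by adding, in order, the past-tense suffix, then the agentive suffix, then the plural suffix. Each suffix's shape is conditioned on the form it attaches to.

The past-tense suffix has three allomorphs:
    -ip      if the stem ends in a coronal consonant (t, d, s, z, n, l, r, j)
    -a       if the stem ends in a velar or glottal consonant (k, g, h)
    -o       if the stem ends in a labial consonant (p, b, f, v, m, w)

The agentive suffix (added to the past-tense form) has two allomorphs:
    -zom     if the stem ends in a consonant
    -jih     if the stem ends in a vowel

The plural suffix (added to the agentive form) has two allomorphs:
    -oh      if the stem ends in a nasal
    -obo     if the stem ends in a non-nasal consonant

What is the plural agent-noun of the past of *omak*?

Since the final consonant of *omak* is /k/ (velar/glottal), it takes -a, giving *omaka*.
The final sound of the past-tense form *omaka* is /a/, which is a vowel, so the agentive suffix is -jih, giving *omakajih*.
The agentive form *omakajih* — final consonant /h/ (non-nasal) → -obo → *omakajihobo*.

omakajihobo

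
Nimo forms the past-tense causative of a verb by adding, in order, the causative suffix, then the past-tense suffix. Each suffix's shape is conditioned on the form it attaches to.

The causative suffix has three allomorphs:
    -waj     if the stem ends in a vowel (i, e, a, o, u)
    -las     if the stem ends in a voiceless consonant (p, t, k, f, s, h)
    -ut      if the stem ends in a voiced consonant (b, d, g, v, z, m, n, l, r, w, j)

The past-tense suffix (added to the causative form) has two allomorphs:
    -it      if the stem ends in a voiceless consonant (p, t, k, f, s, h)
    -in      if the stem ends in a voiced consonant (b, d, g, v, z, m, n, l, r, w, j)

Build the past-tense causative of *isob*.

isobutit

The final sound of *isob* is /b/, which is a voiced consonant, so the causative suffix is -ut, giving *isobut*.
The causative form *isobut*: final consonant = /t/, voiceless → -it → *isobutit*.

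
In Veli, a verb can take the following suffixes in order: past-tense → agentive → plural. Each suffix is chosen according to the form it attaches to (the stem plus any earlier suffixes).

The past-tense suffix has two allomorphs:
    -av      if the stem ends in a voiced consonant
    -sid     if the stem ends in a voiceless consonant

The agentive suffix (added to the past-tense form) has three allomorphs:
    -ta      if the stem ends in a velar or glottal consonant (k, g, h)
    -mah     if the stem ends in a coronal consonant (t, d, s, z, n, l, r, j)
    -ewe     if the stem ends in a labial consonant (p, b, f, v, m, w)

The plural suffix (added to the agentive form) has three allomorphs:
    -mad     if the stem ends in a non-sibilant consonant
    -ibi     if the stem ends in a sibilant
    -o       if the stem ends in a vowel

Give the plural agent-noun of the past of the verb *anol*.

anolaveweo

*anol* — final consonant /l/ (voiced) → -av → *anolav*.
The final consonant of the past-tense form *anolav* is /v/, which is labial, so the agentive suffix is -ewe, giving *anolavewe*.
Since the final sound of the agentive form *anolavewe* is /e/ (a vowel), it takes -o, giving *anolaveweo*.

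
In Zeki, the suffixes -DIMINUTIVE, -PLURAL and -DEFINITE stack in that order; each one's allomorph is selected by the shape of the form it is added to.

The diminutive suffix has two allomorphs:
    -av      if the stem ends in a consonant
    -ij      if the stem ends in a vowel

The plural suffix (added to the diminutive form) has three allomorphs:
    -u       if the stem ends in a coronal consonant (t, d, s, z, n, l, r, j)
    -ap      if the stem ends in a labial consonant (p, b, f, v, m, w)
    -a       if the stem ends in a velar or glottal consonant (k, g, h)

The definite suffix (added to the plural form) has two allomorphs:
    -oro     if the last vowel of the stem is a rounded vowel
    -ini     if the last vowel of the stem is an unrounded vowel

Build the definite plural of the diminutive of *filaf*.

filafavapini

*filaf*: final sound = /f/, a consonant → -av → *filafav*.
The diminutive form *filafav*: final consonant = /v/, labial → -ap → *filafavap*.
The plural form *filafavap* — last vowel /a/ (an unrounded vowel) → -ini → *filafavapini*.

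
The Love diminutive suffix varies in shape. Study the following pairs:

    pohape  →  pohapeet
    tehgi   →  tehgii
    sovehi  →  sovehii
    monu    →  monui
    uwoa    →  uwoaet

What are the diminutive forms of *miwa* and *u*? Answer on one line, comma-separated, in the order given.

The suffix is conditioned by the last vowel: -i when the last vowel of the stem is a high vowel (*tehgi*, *sovehi*, *monu*); -et when the last vowel of the stem is a non-high vowel (*pohape*, *uwoa*).
Since the last vowel of *miwa* is /a/ (a non-high vowel), it takes -et, giving *miwaet*.
Since the last vowel of *u* is /u/ (a high vowel), it takes -i, giving *ui*.

miwaet, ui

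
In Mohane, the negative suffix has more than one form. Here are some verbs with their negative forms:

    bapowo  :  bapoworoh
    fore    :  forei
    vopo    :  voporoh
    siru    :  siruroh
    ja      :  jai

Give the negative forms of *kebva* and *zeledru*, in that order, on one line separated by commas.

kebvai, zeledruroh

The alternation tracks the last vowel of the stem — -roh when the last vowel of the stem is a rounded vowel (*bapowo*, *vopo*, *siru*); -i when the last vowel of the stem is an unrounded vowel (*fore*, *ja*).
Since the last vowel of *kebva* is /a/ (an unrounded vowel), it takes -i, giving *kebvai*.
*zeledru* — last vowel /u/ (a rounded vowel) → -roh → *zeledruroh*.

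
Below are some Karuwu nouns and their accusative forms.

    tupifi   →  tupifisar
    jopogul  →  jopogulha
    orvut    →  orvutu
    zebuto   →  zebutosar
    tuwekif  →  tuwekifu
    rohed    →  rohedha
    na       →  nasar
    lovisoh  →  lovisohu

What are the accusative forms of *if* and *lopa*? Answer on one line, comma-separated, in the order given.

ifu, lopasar

The pattern is voicing of the final sound: -u when the stem ends in a voiceless consonant (*orvut*, *tuwekif*, *lovisoh*); -ha when the stem ends in a voiced consonant (*jopogul*, *rohed*); -sar when the stem ends in a vowel (*tupifi*, *zebuto*, *na*).
*if* — final sound /f/ (a voiceless consonant) → -u → *ifu*.
Since the final sound of *lopa* is /a/ (a vowel), it takes -sar, giving *lopasar*.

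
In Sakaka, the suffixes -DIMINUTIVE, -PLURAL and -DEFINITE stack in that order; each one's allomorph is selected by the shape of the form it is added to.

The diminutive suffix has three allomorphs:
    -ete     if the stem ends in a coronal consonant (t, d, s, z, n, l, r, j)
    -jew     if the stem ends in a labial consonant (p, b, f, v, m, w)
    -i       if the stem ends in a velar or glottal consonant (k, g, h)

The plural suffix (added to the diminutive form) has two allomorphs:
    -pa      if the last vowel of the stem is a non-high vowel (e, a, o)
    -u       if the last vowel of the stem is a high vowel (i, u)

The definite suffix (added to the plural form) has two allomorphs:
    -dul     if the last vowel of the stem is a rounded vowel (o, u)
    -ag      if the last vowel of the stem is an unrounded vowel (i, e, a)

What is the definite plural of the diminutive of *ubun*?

ubunetepaag

Since the final consonant of *ubun* is /n/ (coronal), it takes -ete, giving *ubunete*.
Since the last vowel of the diminutive form *ubunete* is /e/ (a non-high vowel), it takes -pa, giving *ubunetepa*.
The plural form *ubunetepa*: last vowel = /a/, an unrounded vowel → -ag → *ubunetepaag*.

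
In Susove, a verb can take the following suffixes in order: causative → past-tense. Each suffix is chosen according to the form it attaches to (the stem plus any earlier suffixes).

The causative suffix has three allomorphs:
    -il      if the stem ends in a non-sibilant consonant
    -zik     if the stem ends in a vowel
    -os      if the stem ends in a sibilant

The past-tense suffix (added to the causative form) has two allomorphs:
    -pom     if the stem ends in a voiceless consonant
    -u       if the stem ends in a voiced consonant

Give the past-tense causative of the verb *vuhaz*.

vuhazospom

The final sound of *vuhaz* is /z/, which is a sibilant, so the causative suffix is -os, giving *vuhazos*.
The causative form *vuhazos*: final consonant = /s/, voiceless → -pom → *vuhazospom*.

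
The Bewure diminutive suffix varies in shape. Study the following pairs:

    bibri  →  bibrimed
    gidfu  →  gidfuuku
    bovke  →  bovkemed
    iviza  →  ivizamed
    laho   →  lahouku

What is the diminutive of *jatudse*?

The suffix is conditioned by the last vowel: -uku when the last vowel of the stem is a rounded vowel (*gidfu*, *laho*); -med when the last vowel of the stem is an unrounded vowel (*bibri*, *bovke*, *iviza*).
*jatudse* — last vowel /e/ (an unrounded vowel) → -med → *jatudsemed*.

jatudsemed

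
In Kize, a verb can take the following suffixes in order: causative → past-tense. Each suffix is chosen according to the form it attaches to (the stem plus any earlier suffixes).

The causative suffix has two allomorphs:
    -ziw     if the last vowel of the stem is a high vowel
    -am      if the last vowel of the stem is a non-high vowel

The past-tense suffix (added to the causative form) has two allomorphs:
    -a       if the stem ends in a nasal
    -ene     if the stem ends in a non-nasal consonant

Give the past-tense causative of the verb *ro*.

roama

*ro* — last vowel /o/ (a non-high vowel) → -am → *roam*.
The causative form *roam* — final consonant /m/ (a nasal) → -a → *roama*.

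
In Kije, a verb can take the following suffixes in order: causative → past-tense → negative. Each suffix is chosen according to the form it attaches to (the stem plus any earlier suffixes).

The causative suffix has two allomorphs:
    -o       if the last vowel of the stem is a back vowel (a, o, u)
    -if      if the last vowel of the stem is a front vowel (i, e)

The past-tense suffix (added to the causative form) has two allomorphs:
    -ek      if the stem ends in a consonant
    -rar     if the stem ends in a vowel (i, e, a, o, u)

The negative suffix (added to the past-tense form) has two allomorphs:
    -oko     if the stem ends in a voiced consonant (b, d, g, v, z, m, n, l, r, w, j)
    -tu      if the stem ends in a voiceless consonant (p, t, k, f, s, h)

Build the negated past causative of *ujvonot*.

The last vowel of *ujvonot* is /o/, which is a back vowel, so the causative suffix is -o, giving *ujvonoto*.
Since the final sound of the causative form *ujvonoto* is /o/ (a vowel), it takes -rar, giving *ujvonotorar*.
Since the final consonant of the past-tense form *ujvonotorar* is /r/ (voiced), it takes -oko, giving *ujvonotoraroko*.

ujvonotoraroko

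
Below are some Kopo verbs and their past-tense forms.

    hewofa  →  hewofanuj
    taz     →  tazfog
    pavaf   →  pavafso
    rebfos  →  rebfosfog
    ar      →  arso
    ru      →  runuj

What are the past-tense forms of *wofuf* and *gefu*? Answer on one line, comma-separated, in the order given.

wofufso, gefunuj

The alternation tracks the final sound of the stem — -fog when the stem ends in a sibilant (*taz*, *rebfos*); -so when the stem ends in a non-sibilant consonant (*pavaf*, *ar*); -nuj when the stem ends in a vowel (*hewofa*, *ru*).
*wofuf* — final sound /f/ (a non-sibilant consonant) → -so → *wofufso*.
*gefu*: final sound = /u/, a vowel → -nuj → *gefunuj*.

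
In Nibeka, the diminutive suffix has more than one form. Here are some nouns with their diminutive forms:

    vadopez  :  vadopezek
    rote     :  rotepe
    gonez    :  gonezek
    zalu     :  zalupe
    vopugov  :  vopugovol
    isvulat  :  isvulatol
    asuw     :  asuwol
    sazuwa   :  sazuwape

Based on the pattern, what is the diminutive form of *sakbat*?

sakbatol

The alternation tracks the final sound of the stem — -ek when the stem ends in a sibilant (*vadopez*, *gonez*); -ol when the stem ends in a non-sibilant consonant (*vopugov*, *isvulat*, *asuw*); -pe when the stem ends in a vowel (*rote*, *zalu*, *sazuwa*).
The final sound of *sakbat* is /t/, which is a non-sibilant consonant, so the suffix is -ol, giving *sakbatol*.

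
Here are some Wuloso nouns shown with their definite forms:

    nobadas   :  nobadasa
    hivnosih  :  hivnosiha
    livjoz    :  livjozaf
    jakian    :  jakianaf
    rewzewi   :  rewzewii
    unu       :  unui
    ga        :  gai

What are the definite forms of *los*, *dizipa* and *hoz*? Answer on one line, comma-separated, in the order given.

The pattern is voicing of the final sound: -a when the stem ends in a voiceless consonant (*nobadas*, *hivnosih*); -af when the stem ends in a voiced consonant (*livjoz*, *jakian*); -i when the stem ends in a vowel (*rewzewi*, *unu*, *ga*).
Since the final sound of *los* is /s/ (a voiceless consonant), it takes -a, giving *losa*.
*dizipa* — final sound /a/ (a vowel) → -i → *dizipai*.
The final sound of *hoz* is /z/, which is a voiced consonant, so the suffix is -af, giving *hozaf*.

losa, dizipai, hozaf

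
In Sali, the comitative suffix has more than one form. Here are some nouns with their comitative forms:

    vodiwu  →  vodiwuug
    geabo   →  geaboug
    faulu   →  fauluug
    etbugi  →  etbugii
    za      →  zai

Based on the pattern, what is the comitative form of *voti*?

votii

The pattern is rounding harmony: -ug when the last vowel of the stem is a rounded vowel (*vodiwu*, *geabo*, *faulu*); -i when the last vowel of the stem is an unrounded vowel (*etbugi*, *za*).
The last vowel of *voti* is /i/, which is an unrounded vowel, so the suffix is -i, giving *votii*.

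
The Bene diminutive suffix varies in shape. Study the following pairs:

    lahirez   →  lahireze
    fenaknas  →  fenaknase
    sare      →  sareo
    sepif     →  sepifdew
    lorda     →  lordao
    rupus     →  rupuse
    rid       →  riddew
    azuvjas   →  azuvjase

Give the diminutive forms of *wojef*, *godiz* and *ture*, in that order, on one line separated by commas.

wojefdew, godize, tureo

The alternation tracks the final sound of the stem — -e when the stem ends in a sibilant (*lahirez*, *fenaknas*, *rupus*, *azuvjas*); -dew when the stem ends in a non-sibilant consonant (*sepif*, *rid*); -o when the stem ends in a vowel (*sare*, *lorda*).
*wojef* — final sound /f/ (a non-sibilant consonant) → -dew → *wojefdew*.
Since the final sound of *godiz* is /z/ (a sibilant), it takes -e, giving *godize*.
The final sound of *ture* is /e/, which is a vowel, so the suffix is -o, giving *tureo*.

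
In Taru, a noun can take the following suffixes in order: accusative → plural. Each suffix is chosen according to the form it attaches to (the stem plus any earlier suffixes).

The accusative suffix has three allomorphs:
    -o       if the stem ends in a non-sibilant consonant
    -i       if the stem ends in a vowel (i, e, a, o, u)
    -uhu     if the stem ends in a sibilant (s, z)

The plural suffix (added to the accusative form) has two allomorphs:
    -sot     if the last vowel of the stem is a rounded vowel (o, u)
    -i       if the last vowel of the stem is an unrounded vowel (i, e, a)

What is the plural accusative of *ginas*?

ginasuhusot

*ginas*: final sound = /s/, a sibilant → -uhu → *ginasuhu*.
Since the last vowel of the accusative form *ginasuhu* is /u/ (a rounded vowel), it takes -sot, giving *ginasuhusot*.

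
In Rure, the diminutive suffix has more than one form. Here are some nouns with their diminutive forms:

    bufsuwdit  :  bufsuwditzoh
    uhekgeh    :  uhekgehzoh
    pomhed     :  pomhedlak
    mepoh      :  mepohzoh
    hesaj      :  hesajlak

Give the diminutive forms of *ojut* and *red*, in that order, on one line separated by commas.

ojutzoh, redlak

Looking at the final consonant of each stem: -zoh when the stem ends in a voiceless consonant (*bufsuwdit*, *uhekgeh*, *mepoh*); -lak when the stem ends in a voiced consonant (*pomhed*, *hesaj*).
Since the final consonant of *ojut* is /t/ (voiceless), it takes -zoh, giving *ojutzoh*.
*red*: final consonant = /d/, voiced → -lak → *redlak*.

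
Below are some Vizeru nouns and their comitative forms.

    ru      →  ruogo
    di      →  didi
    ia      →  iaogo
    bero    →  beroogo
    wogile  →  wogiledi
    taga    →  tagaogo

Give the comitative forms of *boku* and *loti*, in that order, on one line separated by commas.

bokuogo, lotidi

Looking at the last vowel of each stem: -di when the last vowel of the stem is a front vowel (*di*, *wogile*); -ogo when the last vowel of the stem is a back vowel (*ru*, *ia*, *bero*, *taga*).
*boku*: last vowel = /u/, a back vowel → -ogo → *bokuogo*.
The last vowel of *loti* is /i/, which is a front vowel, so the suffix is -di, giving *lotidi*.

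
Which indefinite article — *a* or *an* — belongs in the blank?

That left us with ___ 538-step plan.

The indefinite article is chosen by the initial *sound* of the following word, not its spelling.
The number *538* is spoken "five hundred …", beginning with /faɪv/ — a consonant sound.
So the article is *a*: That left us with a 538-step plan.

a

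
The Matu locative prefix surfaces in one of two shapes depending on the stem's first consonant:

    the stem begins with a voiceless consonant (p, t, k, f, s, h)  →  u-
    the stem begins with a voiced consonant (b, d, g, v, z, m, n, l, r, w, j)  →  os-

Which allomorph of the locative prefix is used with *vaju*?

os-

*vaju* — first consonant /v/ (voiced) → os-.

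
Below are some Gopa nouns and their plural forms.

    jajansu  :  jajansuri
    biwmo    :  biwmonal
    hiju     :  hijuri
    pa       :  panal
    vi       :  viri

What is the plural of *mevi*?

The alternation tracks the last vowel of the stem — -ri when the last vowel of the stem is a high vowel (*jajansu*, *hiju*, *vi*); -nal when the last vowel of the stem is a non-high vowel (*biwmo*, *pa*).
*mevi*: last vowel = /i/, a high vowel → -ri → *meviri*.

meviri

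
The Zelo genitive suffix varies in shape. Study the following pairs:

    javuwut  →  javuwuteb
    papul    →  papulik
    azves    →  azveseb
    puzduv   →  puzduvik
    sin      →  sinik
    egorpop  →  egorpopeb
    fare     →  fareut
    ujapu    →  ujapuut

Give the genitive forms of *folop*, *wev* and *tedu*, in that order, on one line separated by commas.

Looking at the final sound of each stem: -eb when the stem ends in a voiceless consonant (*javuwut*, *azves*, *egorpop*); -ik when the stem ends in a voiced consonant (*papul*, *puzduv*, *sin*); -ut when the stem ends in a vowel (*fare*, *ujapu*).
The final sound of *folop* is /p/, which is a voiceless consonant, so the suffix is -eb, giving *folopeb*.
The final sound of *wev* is /v/, which is a voiced consonant, so the suffix is -ik, giving *wevik*.
Since the final sound of *tedu* is /u/ (a vowel), it takes -ut, giving *teduut*.

folopeb, wevik, teduut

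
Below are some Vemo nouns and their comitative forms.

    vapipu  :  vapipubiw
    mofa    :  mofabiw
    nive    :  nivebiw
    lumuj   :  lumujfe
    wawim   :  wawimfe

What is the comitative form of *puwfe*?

Looking at the final sound of each stem: -fe when the stem ends in a consonant (*lumuj*, *wawim*); -biw when the stem ends in a vowel (*vapipu*, *mofa*, *nive*).
Since the final sound of *puwfe* is /e/ (a vowel), it takes -biw, giving *puwfebiw*.

puwfebiw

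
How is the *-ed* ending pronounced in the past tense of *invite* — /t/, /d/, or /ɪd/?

/ɪd/

The stem *invite* ends in /t/ or /d/.
The -ed suffix is realized as /ɪd/ after /t, d/; as /t/ after other voiceless consonants; and as /d/ after other voiced sounds.
So -ed on *invite* is pronounced /ɪd/.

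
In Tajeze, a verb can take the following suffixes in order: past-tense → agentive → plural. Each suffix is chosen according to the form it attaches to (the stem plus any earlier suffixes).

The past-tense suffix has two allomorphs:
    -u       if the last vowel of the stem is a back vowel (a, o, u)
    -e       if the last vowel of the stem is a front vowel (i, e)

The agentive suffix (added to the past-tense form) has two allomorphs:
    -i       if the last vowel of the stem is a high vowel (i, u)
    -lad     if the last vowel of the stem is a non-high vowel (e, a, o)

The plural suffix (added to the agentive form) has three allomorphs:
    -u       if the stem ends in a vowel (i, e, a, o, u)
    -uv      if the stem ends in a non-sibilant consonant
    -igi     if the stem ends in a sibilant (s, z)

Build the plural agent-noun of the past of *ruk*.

Since the last vowel of *ruk* is /u/ (a back vowel), it takes -u, giving *ruku*.
Since the last vowel of the past-tense form *ruku* is /u/ (a high vowel), it takes -i, giving *rukui*.
Since the final sound of the agentive form *rukui* is /i/ (a vowel), it takes -u, giving *rukuiu*.

rukuiu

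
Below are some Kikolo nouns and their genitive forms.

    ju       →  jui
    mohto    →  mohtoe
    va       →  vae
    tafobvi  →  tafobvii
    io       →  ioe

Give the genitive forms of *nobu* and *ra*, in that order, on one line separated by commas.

nobui, rae

The pattern is height harmony: -i when the last vowel of the stem is a high vowel (*ju*, *tafobvi*); -e when the last vowel of the stem is a non-high vowel (*mohto*, *va*, *io*).
*nobu*: last vowel = /u/, a high vowel → -i → *nobui*.
*ra* — last vowel /a/ (a non-high vowel) → -e → *rae*.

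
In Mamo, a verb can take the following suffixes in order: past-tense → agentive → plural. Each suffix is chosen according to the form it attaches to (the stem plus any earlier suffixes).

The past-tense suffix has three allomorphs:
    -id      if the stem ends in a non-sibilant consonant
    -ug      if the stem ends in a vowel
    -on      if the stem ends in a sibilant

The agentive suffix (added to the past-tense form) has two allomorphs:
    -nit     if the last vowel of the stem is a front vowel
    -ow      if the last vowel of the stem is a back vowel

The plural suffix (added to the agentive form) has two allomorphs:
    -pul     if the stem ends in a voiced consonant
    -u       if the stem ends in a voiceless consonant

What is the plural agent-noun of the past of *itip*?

Since the final sound of *itip* is /p/ (a non-sibilant consonant), it takes -id, giving *itipid*.
The past-tense form *itipid*: last vowel = /i/, a front vowel → -nit → *itipidnit*.
Since the final consonant of the agentive form *itipidnit* is /t/ (voiceless), it takes -u, giving *itipidnitu*.

itipidnitu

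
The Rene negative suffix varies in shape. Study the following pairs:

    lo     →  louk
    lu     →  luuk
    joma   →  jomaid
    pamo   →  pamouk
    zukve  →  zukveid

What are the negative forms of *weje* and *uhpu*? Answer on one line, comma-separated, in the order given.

wejeid, uhpuuk

Looking at the last vowel of each stem: -uk when the last vowel of the stem is a rounded vowel (*lo*, *lu*, *pamo*); -id when the last vowel of the stem is an unrounded vowel (*joma*, *zukve*).
*weje*: last vowel = /e/, an unrounded vowel → -id → *wejeid*.
The last vowel of *uhpu* is /u/, which is a rounded vowel, so the suffix is -uk, giving *uhpuuk*.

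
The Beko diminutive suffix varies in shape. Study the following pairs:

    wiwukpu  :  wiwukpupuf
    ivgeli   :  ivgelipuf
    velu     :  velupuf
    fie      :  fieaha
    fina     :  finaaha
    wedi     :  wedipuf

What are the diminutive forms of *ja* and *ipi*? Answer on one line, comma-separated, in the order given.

Looking at the last vowel of each stem: -puf when the last vowel of the stem is a high vowel (*wiwukpu*, *ivgeli*, *velu*, *wedi*); -aha when the last vowel of the stem is a non-high vowel (*fie*, *fina*).
*ja* — last vowel /a/ (a non-high vowel) → -aha → *jaaha*.
*ipi*: last vowel = /i/, a high vowel → -puf → *ipipuf*.

jaaha, ipipuf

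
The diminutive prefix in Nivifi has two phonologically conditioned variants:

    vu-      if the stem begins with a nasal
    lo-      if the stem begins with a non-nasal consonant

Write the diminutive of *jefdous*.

*jefdous* — first consonant /j/ (non-nasal) → lo- → *lojefdous*.

lojefdous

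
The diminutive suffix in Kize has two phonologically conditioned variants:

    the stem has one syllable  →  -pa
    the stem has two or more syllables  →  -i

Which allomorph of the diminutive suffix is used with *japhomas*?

-i

*japhomas* (3 syllables) → -i.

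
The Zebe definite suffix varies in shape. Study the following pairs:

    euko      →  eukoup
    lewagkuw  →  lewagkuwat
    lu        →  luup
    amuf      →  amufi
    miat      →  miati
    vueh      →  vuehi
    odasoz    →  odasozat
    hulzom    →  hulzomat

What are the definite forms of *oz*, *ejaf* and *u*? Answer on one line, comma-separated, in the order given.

ozat, ejafi, uup

The alternation tracks the final sound of the stem — -i when the stem ends in a voiceless consonant (*amuf*, *miat*, *vueh*); -at when the stem ends in a voiced consonant (*lewagkuw*, *odasoz*, *hulzom*); -up when the stem ends in a vowel (*euko*, *lu*).
Since the final sound of *oz* is /z/ (a voiced consonant), it takes -at, giving *ozat*.
*ejaf*: final sound = /f/, a voiceless consonant → -i → *ejafi*.
*u* — final sound /u/ (a vowel) → -up → *uup*.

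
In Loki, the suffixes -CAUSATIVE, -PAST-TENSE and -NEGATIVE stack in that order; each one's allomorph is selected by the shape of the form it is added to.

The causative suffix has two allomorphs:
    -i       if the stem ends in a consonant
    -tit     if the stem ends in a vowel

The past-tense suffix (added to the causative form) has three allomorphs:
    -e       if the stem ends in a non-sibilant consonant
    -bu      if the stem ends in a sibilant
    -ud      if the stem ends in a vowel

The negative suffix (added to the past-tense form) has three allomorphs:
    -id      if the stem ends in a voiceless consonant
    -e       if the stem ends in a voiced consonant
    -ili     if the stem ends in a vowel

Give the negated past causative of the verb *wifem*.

wifemiude

*wifem*: final sound = /m/, a consonant → -i → *wifemi*.
Since the final sound of the causative form *wifemi* is /i/ (a vowel), it takes -ud, giving *wifemiud*.
The final sound of the past-tense form *wifemiud* is /d/, which is a voiced consonant, so the negative suffix is -e, giving *wifemiude*.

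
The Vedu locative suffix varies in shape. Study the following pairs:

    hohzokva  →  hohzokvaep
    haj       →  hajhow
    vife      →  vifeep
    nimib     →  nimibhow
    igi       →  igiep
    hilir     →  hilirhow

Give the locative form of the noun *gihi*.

The alternation tracks the final sound of the stem — -how when the stem ends in a consonant (*haj*, *nimib*, *hilir*); -ep when the stem ends in a vowel (*hohzokva*, *vife*, *igi*).
*gihi*: final sound = /i/, a vowel → -ep → *gihiep*.

gihiep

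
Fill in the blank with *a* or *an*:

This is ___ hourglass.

The indefinite article is chosen by the initial *sound* of the following word, not its spelling.
*hourglass* begins with the sound /aʊ/ (silent h) — a vowel sound.
So the article is *an*: This is an hourglass.

an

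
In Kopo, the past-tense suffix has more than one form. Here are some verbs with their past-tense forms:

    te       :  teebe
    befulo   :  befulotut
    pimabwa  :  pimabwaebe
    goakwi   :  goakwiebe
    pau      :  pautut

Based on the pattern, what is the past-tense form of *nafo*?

The alternation tracks the last vowel of the stem — -tut when the last vowel of the stem is a rounded vowel (*befulo*, *pau*); -ebe when the last vowel of the stem is an unrounded vowel (*te*, *pimabwa*, *goakwi*).
The last vowel of *nafo* is /o/, which is a rounded vowel, so the suffix is -tut, giving *nafotut*.

nafotut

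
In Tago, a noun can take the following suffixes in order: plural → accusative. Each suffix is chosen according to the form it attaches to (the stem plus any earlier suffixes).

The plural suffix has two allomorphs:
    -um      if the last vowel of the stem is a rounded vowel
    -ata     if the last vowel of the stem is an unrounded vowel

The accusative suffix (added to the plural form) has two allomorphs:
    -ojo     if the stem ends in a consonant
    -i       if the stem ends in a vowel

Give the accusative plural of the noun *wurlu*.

wurluumojo

*wurlu*: last vowel = /u/, a rounded vowel → -um → *wurluum*.
The final sound of the plural form *wurluum* is /m/, which is a consonant, so the accusative suffix is -ojo, giving *wurluumojo*.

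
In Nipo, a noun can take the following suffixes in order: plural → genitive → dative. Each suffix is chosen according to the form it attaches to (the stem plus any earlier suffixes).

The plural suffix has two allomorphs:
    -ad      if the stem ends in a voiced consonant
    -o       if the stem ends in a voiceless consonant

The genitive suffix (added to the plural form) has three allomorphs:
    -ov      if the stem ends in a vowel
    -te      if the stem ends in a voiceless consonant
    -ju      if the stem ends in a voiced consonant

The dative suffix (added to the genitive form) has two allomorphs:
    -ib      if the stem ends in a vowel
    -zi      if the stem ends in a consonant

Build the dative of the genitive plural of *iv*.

ivadjuib

*iv* — final consonant /v/ (voiced) → -ad → *ivad*.
The plural form *ivad*: final sound = /d/, a voiced consonant → -ju → *ivadju*.
The genitive form *ivadju* — final sound /u/ (a vowel) → -ib → *ivadjuib*.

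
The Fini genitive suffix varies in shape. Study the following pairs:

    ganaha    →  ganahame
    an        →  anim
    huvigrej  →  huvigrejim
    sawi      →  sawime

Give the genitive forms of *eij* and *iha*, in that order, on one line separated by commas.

eijim, ihame

The pattern is consonant vs. vowel: -im when the stem ends in a consonant (*an*, *huvigrej*); -me when the stem ends in a vowel (*ganaha*, *sawi*).
The final sound of *eij* is /j/, which is a consonant, so the suffix is -im, giving *eijim*.
*iha*: final sound = /a/, a vowel → -me → *ihame*.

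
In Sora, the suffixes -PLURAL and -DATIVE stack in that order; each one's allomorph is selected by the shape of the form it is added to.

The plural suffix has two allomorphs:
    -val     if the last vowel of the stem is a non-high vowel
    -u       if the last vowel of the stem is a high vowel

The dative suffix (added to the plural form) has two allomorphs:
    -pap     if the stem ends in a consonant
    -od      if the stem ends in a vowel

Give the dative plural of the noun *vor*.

vorvalpap

Since the last vowel of *vor* is /o/ (a non-high vowel), it takes -val, giving *vorval*.
Since the final sound of the plural form *vorval* is /l/ (a consonant), it takes -pap, giving *vorvalpap*.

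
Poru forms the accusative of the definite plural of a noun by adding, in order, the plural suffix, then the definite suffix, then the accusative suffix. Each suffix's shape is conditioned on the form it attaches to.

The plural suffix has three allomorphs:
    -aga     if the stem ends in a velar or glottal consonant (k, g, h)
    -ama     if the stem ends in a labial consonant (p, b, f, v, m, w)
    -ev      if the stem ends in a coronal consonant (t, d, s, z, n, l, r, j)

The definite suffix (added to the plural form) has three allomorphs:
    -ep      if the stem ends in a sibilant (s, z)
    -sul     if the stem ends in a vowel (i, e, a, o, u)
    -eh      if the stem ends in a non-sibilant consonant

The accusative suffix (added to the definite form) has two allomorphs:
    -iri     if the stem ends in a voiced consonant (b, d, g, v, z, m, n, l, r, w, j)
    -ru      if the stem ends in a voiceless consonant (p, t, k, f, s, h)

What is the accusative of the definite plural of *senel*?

senelevehru

The final consonant of *senel* is /l/, which is coronal, so the plural suffix is -ev, giving *senelev*.
The final sound of the plural form *senelev* is /v/, which is a non-sibilant consonant, so the definite suffix is -eh, giving *seneleveh*.
The definite form *seneleveh*: final consonant = /h/, voiceless → -ru → *senelevehru*.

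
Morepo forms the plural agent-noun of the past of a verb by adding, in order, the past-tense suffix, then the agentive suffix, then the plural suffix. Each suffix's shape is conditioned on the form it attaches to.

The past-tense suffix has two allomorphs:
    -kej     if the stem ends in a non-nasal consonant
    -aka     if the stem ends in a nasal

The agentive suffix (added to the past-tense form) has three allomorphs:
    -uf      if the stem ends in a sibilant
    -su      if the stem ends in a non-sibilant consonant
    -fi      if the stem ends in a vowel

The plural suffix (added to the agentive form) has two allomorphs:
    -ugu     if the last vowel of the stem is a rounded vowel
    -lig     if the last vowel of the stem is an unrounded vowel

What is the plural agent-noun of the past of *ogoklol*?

ogoklolkejsuugu

The final consonant of *ogoklol* is /l/, which is non-nasal, so the past-tense suffix is -kej, giving *ogoklolkej*.
The past-tense form *ogoklolkej* — final sound /j/ (a non-sibilant consonant) → -su → *ogoklolkejsu*.
The agentive form *ogoklolkejsu*: last vowel = /u/, a rounded vowel → -ugu → *ogoklolkejsuugu*.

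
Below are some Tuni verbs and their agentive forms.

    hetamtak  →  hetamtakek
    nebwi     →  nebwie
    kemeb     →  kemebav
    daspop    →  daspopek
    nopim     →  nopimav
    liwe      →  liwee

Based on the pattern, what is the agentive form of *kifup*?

kifupek

The alternation tracks the final sound of the stem — -ek when the stem ends in a voiceless consonant (*hetamtak*, *daspop*); -av when the stem ends in a voiced consonant (*kemeb*, *nopim*); -e when the stem ends in a vowel (*nebwi*, *liwe*).
*kifup*: final sound = /p/, a voiceless consonant → -ek → *kifupek*.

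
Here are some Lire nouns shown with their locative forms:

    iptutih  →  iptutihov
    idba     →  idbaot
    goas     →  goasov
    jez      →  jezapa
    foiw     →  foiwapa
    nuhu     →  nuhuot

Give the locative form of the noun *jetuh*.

jetuhov

The alternation tracks the final sound of the stem — -ov when the stem ends in a voiceless consonant (*iptutih*, *goas*); -apa when the stem ends in a voiced consonant (*jez*, *foiw*); -ot when the stem ends in a vowel (*idba*, *nuhu*).
Since the final sound of *jetuh* is /h/ (a voiceless consonant), it takes -ov, giving *jetuhov*.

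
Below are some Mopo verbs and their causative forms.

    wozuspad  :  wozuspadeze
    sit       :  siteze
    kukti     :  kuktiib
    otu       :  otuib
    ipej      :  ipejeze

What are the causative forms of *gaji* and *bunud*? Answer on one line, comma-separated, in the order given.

Looking at the final sound of each stem: -eze when the stem ends in a consonant (*wozuspad*, *sit*, *ipej*); -ib when the stem ends in a vowel (*kukti*, *otu*).
Since the final sound of *gaji* is /i/ (a vowel), it takes -ib, giving *gajiib*.
*bunud* — final sound /d/ (a consonant) → -eze → *bunudeze*.

gajiib, bunudeze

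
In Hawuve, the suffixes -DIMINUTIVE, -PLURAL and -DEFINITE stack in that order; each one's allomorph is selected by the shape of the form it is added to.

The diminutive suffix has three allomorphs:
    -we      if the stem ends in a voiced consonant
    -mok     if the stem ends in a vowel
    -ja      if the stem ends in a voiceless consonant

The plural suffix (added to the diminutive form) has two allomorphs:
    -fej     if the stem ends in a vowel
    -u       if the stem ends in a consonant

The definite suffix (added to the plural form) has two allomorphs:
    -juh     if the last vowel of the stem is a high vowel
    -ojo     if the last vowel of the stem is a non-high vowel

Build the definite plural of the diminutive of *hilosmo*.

hilosmomokujuh

*hilosmo* — final sound /o/ (a vowel) → -mok → *hilosmomok*.
The diminutive form *hilosmomok* — final sound /k/ (a consonant) → -u → *hilosmomoku*.
The last vowel of the plural form *hilosmomoku* is /u/, which is a high vowel, so the definite suffix is -juh, giving *hilosmomokujuh*.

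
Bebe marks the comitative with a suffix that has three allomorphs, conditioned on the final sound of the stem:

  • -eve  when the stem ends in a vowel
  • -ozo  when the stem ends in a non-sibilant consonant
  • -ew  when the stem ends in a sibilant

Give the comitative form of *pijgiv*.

pijgivozo

*pijgiv* — final sound /v/ (a non-sibilant consonant) → -ozo → *pijgivozo*.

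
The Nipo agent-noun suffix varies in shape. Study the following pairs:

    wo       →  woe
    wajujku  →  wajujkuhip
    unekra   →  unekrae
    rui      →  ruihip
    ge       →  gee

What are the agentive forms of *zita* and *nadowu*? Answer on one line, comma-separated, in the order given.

The alternation tracks the last vowel of the stem — -hip when the last vowel of the stem is a high vowel (*wajujku*, *rui*); -e when the last vowel of the stem is a non-high vowel (*wo*, *unekra*, *ge*).
The last vowel of *zita* is /a/, which is a non-high vowel, so the suffix is -e, giving *zitae*.
The last vowel of *nadowu* is /u/, which is a high vowel, so the suffix is -hip, giving *nadowuhip*.

zitae, nadowuhip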